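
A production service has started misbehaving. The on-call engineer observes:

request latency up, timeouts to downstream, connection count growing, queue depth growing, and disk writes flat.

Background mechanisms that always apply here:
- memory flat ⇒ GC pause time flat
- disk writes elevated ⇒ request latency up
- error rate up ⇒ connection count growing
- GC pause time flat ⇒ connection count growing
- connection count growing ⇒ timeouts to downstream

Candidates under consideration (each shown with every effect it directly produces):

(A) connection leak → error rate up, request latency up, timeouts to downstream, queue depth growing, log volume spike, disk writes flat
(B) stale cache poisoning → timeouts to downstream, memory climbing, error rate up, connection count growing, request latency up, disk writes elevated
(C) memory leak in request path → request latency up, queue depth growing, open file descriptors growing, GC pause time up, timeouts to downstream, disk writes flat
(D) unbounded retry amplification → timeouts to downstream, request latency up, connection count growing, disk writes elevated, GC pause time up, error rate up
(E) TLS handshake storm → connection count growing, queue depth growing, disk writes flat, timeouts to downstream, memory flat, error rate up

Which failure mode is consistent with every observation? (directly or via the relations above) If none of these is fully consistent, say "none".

A

Testing each hypothesis:
(A) connection leak — request latency up yes; timeouts to downstream yes; connection count growing yes (by error rate up → connection count growing); queue depth growing yes; disk writes flat yes
(B) stale cache poisoning — request latency up yes; timeouts to downstream yes; connection count growing yes; queue depth growing NO; disk writes flat NO
(C) memory leak in request path — request latency up yes; timeouts to downstream yes; connection count growing NO; queue depth growing yes; disk writes flat yes
(D) unbounded retry amplification — request latency up yes; timeouts to downstream yes; connection count growing yes; queue depth growing NO; disk writes flat NO
(E) TLS handshake storm — does not account for request latency up
(A) alone accounts for all the evidence.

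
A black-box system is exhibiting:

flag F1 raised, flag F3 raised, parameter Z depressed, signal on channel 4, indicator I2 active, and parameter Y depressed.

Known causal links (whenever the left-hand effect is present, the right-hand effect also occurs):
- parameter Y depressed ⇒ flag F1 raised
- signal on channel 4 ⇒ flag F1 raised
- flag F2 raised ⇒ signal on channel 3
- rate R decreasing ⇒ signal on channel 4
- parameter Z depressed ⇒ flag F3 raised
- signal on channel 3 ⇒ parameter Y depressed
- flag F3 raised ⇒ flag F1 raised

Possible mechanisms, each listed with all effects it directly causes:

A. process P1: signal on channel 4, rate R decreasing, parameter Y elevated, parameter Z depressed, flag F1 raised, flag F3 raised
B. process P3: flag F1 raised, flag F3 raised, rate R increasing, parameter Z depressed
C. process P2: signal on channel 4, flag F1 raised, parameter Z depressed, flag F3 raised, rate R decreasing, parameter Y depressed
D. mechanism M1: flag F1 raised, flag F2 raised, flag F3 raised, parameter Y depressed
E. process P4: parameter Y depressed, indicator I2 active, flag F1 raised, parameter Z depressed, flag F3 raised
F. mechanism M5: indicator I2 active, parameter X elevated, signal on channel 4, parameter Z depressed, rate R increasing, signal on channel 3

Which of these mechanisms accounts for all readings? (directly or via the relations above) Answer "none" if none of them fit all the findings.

Per-candidate check:
(A) process P1 — flag F1 raised +; flag F3 raised +; parameter Z depressed +; signal on channel 4 +; indicator I2 active -; parameter Y depressed -
(B) process P3 — does not account for signal on channel 4, indicator I2 active, parameter Y depressed
(C) process P2 — does not account for indicator I2 active
(D) mechanism M1 — does not account for parameter Z depressed, signal on channel 4, indicator I2 active
(E) process P4 — flag F1 raised +; flag F3 raised +; parameter Z depressed +; signal on channel 4 -; indicator I2 active +; parameter Y depressed +
(F) mechanism M5 — flag F1 raised + (through signal on channel 4 → flag F1 raised); flag F3 raised + (through parameter Z depressed → flag F3 raised); parameter Z depressed +; signal on channel 4 +; indicator I2 active +; parameter Y depressed + (through signal on channel 3 → parameter Y depressed)
(F) is the only candidate with no mismatches.

F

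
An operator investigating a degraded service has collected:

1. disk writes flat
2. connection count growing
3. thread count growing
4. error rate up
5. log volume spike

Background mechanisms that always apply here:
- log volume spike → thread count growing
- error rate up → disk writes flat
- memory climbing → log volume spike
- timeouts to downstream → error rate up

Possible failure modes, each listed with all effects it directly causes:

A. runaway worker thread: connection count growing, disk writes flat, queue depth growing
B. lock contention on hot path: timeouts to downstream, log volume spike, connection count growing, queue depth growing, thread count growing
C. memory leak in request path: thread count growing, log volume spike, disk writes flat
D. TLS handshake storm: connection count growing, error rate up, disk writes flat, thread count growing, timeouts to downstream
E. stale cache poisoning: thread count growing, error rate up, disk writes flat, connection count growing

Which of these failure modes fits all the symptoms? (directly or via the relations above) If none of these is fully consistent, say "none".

Checking each candidate against the observations:
(A) runaway worker thread — disk writes flat yes; connection count growing yes; thread count growing NO; error rate up NO; log volume spike NO
(B) lock contention on hot path — disk writes flat yes (by timeouts to downstream → error rate up → disk writes flat); connection count growing yes; thread count growing yes; error rate up yes (by timeouts to downstream → error rate up); log volume spike yes
(C) memory leak in request path — disk writes flat yes; connection count growing NO; thread count growing yes; error rate up NO; log volume spike yes
(D) TLS handshake storm — does not account for log volume spike
(E) stale cache poisoning — disk writes flat yes; connection count growing yes; thread count growing yes; error rate up yes; log volume spike NO
Only (B) is consistent with every observation.

B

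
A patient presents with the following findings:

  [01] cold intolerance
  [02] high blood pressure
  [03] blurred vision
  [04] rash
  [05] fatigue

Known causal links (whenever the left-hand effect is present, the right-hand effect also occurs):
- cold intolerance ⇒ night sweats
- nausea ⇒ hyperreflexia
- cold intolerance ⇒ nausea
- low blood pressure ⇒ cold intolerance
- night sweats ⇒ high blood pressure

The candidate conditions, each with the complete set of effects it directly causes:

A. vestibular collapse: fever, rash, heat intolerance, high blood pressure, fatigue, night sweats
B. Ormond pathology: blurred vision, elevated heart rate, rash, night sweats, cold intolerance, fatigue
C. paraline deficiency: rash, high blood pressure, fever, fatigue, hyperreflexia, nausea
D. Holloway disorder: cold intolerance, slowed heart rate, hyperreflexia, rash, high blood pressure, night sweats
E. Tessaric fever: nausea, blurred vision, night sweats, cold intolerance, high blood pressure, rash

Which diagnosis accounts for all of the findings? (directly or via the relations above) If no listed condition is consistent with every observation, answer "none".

B

Per-candidate check:
(A) vestibular collapse — cold intolerance ✗; high blood pressure ✓; blurred vision ✗; rash ✓; fatigue ✓
(B) Ormond pathology — cold intolerance ✓; high blood pressure ✓ (through night sweats → high blood pressure); blurred vision ✓; rash ✓; fatigue ✓
(C) paraline deficiency — cold intolerance ✗; high blood pressure ✓; blurred vision ✗; rash ✓; fatigue ✓
(D) Holloway disorder — does not account for blurred vision, fatigue
(E) Tessaric fever — does not account for fatigue
(B) alone accounts for all the evidence.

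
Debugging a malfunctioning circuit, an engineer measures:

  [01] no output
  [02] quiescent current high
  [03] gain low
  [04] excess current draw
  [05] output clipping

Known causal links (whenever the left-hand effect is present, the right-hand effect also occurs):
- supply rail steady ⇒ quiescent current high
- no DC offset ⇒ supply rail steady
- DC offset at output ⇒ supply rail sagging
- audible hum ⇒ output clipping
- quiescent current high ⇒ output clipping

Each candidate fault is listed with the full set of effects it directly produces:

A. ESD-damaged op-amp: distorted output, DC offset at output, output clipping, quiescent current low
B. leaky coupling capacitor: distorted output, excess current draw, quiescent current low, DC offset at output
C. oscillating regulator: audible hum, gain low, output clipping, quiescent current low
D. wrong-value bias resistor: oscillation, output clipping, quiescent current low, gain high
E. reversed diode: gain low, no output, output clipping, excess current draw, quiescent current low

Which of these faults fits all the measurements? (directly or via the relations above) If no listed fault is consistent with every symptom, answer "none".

none

Testing each hypothesis:
(A) ESD-damaged op-amp — fails on no output, quiescent current high, gain low, excess current draw (predicts quiescent current low, not quiescent current high)
(B) leaky coupling capacitor — no output ✗; quiescent current high ✗; gain low ✗; excess current draw ✓; output clipping ✗
(C) oscillating regulator — fails on no output, quiescent current high, excess current draw (predicts quiescent current low, not quiescent current high)
(D) wrong-value bias resistor — fails on no output, quiescent current high, gain low, excess current draw (predicts quiescent current low, not quiescent current high; predicts gain high, not gain low)
(E) reversed diode — no output ✓; quiescent current high ✗; gain low ✓; excess current draw ✓; output clipping ✓
None of the listed candidates fits everything.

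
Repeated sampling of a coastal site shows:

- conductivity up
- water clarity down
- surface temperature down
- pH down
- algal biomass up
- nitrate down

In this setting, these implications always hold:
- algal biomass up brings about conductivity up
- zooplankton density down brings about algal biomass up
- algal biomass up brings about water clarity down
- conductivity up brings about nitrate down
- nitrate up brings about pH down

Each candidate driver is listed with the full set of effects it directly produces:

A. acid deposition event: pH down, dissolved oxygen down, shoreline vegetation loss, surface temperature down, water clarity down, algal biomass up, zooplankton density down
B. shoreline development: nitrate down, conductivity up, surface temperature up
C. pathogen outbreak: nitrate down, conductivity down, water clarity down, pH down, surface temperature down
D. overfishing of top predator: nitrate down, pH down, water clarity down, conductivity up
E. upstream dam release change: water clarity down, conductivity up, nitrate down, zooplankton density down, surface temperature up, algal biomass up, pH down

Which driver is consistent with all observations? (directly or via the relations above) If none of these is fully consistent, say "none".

Per-candidate check:
(A) acid deposition event — accounts for every observation (conductivity up by algal biomass up → conductivity up)
(B) shoreline development — fails on water clarity down, surface temperature down, pH down, algal biomass up (predicts surface temperature up, not surface temperature down)
(C) pathogen outbreak — conductivity up NO; water clarity down yes; surface temperature down yes; pH down yes; algal biomass up NO; nitrate down yes
(D) overfishing of top predator — does not account for surface temperature down, algal biomass up
(E) upstream dam release change — conductivity up yes; water clarity down yes; surface temperature down NO; pH down yes; algal biomass up yes; nitrate down yes
Only (A) is consistent with every observation.

A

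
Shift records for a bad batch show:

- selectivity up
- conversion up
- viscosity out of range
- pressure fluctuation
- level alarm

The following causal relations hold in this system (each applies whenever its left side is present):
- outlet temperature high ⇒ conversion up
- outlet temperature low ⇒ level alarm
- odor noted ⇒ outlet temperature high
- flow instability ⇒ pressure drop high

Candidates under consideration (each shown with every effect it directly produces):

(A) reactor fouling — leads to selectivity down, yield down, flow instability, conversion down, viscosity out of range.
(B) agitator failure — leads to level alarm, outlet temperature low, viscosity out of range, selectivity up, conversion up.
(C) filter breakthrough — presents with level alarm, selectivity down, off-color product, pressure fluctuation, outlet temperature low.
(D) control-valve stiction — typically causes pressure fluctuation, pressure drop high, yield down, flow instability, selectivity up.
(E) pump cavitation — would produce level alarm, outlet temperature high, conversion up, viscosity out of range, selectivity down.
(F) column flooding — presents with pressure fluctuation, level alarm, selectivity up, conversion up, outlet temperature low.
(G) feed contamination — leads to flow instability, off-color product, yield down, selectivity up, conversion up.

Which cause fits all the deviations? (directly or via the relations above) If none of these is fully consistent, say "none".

none

For each candidate, compare predicted effects to what was observed:
(A) reactor fouling — selectivity up miss; conversion up miss; viscosity out of range match; pressure fluctuation miss; level alarm miss
(B) agitator failure — selectivity up match; conversion up match; viscosity out of range match; pressure fluctuation miss; level alarm match
(C) filter breakthrough — selectivity up miss; conversion up miss; viscosity out of range miss; pressure fluctuation match; level alarm match
(D) control-valve stiction — does not account for conversion up, viscosity out of range, level alarm
(E) pump cavitation — fails on selectivity up, pressure fluctuation (predicts selectivity down, not selectivity up)
(F) column flooding — does not account for viscosity out of range
(G) feed contamination — selectivity up match; conversion up match; viscosity out of range miss; pressure fluctuation miss; level alarm miss
Every candidate fails on at least one observation.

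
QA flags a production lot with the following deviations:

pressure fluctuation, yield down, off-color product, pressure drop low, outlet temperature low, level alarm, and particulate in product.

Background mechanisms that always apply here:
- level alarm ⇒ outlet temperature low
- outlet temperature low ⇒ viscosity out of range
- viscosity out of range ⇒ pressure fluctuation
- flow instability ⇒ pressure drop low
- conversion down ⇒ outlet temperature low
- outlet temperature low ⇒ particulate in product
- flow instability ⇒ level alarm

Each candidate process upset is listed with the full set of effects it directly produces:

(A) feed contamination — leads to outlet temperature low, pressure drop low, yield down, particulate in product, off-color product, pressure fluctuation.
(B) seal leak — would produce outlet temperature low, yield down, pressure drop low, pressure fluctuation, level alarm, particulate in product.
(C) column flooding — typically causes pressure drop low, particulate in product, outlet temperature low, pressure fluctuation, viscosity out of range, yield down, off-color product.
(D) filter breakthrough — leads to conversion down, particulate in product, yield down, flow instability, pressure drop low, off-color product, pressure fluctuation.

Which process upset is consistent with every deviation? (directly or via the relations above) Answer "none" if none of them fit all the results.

Checking each candidate against the observations:
(A) feed contamination — pressure fluctuation +; yield down +; off-color product +; pressure drop low +; outlet temperature low +; level alarm -; particulate in product +
(B) seal leak — pressure fluctuation +; yield down +; off-color product -; pressure drop low +; outlet temperature low +; level alarm +; particulate in product +
(C) column flooding — pressure fluctuation +; yield down +; off-color product +; pressure drop low +; outlet temperature low +; level alarm -; particulate in product +
(D) filter breakthrough — pressure fluctuation +; yield down +; off-color product +; pressure drop low +; outlet temperature low + (through conversion down → outlet temperature low); level alarm + (through flow instability → level alarm); particulate in product +
Only (D) is consistent with every observation.

D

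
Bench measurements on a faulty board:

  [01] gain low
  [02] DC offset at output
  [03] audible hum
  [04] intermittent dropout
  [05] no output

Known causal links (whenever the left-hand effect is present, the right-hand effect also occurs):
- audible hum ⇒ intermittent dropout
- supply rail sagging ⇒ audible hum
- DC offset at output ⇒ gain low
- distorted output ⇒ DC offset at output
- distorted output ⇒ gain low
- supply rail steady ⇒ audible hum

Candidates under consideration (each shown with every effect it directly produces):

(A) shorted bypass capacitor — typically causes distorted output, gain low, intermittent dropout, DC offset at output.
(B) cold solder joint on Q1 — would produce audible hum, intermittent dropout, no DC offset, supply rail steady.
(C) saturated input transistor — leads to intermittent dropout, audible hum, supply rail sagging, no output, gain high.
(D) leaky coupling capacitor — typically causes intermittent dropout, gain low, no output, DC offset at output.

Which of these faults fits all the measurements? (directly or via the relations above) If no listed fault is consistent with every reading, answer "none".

none

Per-candidate check:
(A) shorted bypass capacitor — gain low match; DC offset at output match; audible hum miss; intermittent dropout match; no output miss
(B) cold solder joint on Q1 — gain low miss; DC offset at output miss; audible hum match; intermittent dropout match; no output miss
(C) saturated input transistor — fails on gain low, DC offset at output (predicts gain high, not gain low)
(D) leaky coupling capacitor — gain low match; DC offset at output match; audible hum miss; intermittent dropout match; no output match
No candidate is consistent with all observations.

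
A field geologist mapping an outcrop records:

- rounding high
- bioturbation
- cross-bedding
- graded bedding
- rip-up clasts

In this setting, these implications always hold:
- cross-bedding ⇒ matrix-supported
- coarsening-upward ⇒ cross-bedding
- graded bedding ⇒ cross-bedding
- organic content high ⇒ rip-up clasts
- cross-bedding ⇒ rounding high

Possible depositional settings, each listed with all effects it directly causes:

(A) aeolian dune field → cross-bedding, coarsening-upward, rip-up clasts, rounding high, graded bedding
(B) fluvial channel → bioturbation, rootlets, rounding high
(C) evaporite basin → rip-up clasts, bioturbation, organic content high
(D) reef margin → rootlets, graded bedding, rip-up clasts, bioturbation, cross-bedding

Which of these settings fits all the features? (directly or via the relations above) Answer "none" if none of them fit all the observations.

Checking each candidate against the observations:
(A) aeolian dune field — does not account for bioturbation
(B) fluvial channel — rounding high yes; bioturbation yes; cross-bedding NO; graded bedding NO; rip-up clasts NO
(C) evaporite basin — rounding high NO; bioturbation yes; cross-bedding NO; graded bedding NO; rip-up clasts yes
(D) reef margin — accounts for every observation (rounding high through cross-bedding → rounding high)
(D) is the only candidate with no mismatches.

D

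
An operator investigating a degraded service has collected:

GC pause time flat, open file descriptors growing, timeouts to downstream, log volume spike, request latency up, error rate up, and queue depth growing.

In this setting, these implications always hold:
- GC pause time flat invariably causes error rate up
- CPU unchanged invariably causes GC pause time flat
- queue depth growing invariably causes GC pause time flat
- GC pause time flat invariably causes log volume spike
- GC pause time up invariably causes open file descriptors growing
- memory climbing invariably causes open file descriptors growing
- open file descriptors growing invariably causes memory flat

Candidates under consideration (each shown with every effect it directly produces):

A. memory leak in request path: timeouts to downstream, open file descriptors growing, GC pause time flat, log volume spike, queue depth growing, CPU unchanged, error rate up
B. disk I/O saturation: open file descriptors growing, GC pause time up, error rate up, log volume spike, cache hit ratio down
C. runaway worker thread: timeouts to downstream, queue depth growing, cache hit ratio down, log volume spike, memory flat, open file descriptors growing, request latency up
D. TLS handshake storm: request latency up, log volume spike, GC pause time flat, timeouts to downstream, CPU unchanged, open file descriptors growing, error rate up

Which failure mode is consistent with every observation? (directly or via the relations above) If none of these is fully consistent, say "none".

C

Per-candidate check:
(A) memory leak in request path — GC pause time flat +; open file descriptors growing +; timeouts to downstream +; log volume spike +; request latency up -; error rate up +; queue depth growing +
(B) disk I/O saturation — fails on GC pause time flat, timeouts to downstream, request latency up, queue depth growing (predicts GC pause time up, not GC pause time flat)
(C) runaway worker thread — GC pause time flat + (through queue depth growing → GC pause time flat); open file descriptors growing +; timeouts to downstream +; log volume spike +; request latency up +; error rate up + (through queue depth growing → GC pause time flat → error rate up); queue depth growing +
(D) TLS handshake storm — does not account for queue depth growing
(C) is the only candidate with no mismatches.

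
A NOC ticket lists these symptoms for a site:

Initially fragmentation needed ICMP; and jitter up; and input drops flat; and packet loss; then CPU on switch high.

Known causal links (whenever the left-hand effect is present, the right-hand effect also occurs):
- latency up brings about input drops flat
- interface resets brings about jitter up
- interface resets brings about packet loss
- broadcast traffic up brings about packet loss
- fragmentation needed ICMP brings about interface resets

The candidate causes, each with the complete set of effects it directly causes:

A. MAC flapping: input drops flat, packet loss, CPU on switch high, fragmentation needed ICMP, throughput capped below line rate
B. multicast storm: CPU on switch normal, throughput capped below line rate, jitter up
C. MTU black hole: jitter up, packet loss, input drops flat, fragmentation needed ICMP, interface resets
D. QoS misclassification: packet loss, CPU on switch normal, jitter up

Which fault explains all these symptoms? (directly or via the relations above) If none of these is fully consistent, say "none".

A

Per-candidate check:
(A) MAC flapping — fragmentation needed ICMP match; jitter up match (by fragmentation needed ICMP → interface resets → jitter up); input drops flat match; packet loss match; CPU on switch high match
(B) multicast storm — fails on fragmentation needed ICMP, input drops flat, packet loss, CPU on switch high (predicts CPU on switch normal, not CPU on switch high)
(C) MTU black hole — does not account for CPU on switch high
(D) QoS misclassification — fails on fragmentation needed ICMP, input drops flat, CPU on switch high (predicts CPU on switch normal, not CPU on switch high)
Only (A) is consistent with every observation.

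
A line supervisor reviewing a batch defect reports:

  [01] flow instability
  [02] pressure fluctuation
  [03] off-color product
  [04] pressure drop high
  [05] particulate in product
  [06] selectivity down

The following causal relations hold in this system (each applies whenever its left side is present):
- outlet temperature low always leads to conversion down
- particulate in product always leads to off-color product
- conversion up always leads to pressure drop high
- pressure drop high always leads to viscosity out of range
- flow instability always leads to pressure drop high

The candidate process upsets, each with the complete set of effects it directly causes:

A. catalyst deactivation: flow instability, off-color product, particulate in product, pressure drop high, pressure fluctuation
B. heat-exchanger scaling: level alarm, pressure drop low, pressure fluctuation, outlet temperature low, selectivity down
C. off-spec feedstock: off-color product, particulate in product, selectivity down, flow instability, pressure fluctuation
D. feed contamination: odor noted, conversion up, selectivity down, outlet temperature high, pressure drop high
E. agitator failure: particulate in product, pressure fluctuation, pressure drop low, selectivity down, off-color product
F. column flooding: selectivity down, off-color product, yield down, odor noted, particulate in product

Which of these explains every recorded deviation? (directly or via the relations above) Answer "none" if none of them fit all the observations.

C

For each candidate, compare predicted effects to what was observed:
(A) catalyst deactivation — does not account for selectivity down
(B) heat-exchanger scaling — flow instability ✗; pressure fluctuation ✓; off-color product ✗; pressure drop high ✗; particulate in product ✗; selectivity down ✓
(C) off-spec feedstock — accounts for every observation (pressure drop high by flow instability → pressure drop high)
(D) feed contamination — flow instability ✗; pressure fluctuation ✗; off-color product ✗; pressure drop high ✓; particulate in product ✗; selectivity down ✓
(E) agitator failure — fails on flow instability, pressure drop high (predicts pressure drop low, not pressure drop high)
(F) column flooding — flow instability ✗; pressure fluctuation ✗; off-color product ✓; pressure drop high ✗; particulate in product ✓; selectivity down ✓
(C) alone accounts for all the evidence.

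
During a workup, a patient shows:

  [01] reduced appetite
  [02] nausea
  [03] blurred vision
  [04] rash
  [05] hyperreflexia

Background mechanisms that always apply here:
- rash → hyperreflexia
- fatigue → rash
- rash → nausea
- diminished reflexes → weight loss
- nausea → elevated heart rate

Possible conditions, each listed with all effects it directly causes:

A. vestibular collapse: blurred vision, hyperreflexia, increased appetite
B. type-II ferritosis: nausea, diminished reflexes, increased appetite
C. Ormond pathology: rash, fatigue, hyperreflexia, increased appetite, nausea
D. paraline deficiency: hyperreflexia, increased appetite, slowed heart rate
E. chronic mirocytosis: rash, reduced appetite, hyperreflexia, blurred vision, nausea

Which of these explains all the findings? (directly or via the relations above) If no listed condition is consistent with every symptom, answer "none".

Per-candidate check:
(A) vestibular collapse — reduced appetite -; nausea -; blurred vision +; rash -; hyperreflexia +
(B) type-II ferritosis — fails on reduced appetite, blurred vision, rash, hyperreflexia (predicts increased appetite, not reduced appetite; predicts diminished reflexes, not hyperreflexia)
(C) Ormond pathology — reduced appetite -; nausea +; blurred vision -; rash +; hyperreflexia +
(D) paraline deficiency — reduced appetite -; nausea -; blurred vision -; rash -; hyperreflexia +
(E) chronic mirocytosis — accounts for every observation
(E) is the only candidate with no mismatches.

E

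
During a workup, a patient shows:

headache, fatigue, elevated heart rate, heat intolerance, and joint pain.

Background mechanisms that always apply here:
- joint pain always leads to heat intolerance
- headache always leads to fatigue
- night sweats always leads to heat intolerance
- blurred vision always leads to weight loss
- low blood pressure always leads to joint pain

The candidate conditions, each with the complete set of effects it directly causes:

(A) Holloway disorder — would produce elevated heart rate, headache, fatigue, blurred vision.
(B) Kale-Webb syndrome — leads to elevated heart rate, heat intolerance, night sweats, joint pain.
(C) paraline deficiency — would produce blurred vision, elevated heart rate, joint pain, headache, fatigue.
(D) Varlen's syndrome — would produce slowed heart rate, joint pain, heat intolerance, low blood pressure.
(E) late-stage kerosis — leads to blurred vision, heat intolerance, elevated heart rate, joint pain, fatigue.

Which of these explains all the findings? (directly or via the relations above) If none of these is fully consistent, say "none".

Testing each hypothesis:
(A) Holloway disorder — does not account for heat intolerance, joint pain
(B) Kale-Webb syndrome — headache ✗; fatigue ✗; elevated heart rate ✓; heat intolerance ✓; joint pain ✓
(C) paraline deficiency — accounts for every observation (heat intolerance via joint pain → heat intolerance)
(D) Varlen's syndrome — fails on headache, fatigue, elevated heart rate (predicts slowed heart rate, not elevated heart rate)
(E) late-stage kerosis — does not account for headache
Only (C) is consistent with every observation.

C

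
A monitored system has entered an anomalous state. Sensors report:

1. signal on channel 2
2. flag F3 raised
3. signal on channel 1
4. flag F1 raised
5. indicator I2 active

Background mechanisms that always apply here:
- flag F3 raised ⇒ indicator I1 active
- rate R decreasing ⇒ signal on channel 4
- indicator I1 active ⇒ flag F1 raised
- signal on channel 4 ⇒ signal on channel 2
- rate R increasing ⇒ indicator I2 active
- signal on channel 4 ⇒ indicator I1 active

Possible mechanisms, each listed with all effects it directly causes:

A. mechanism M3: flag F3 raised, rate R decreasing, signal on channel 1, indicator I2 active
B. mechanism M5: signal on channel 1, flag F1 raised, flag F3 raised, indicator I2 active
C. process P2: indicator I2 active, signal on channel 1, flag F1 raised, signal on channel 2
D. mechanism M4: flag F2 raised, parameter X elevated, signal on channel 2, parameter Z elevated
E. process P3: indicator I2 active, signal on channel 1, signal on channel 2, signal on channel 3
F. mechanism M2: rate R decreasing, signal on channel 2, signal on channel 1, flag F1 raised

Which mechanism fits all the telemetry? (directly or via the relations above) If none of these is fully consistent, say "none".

Testing each hypothesis:
(A) mechanism M3 — accounts for every observation (signal on channel 2 through rate R decreasing → signal on channel 4 → signal on channel 2)
(B) mechanism M5 — signal on channel 2 miss; flag F3 raised match; signal on channel 1 match; flag F1 raised match; indicator I2 active match
(C) process P2 — signal on channel 2 match; flag F3 raised miss; signal on channel 1 match; flag F1 raised match; indicator I2 active match
(D) mechanism M4 — does not account for flag F3 raised, signal on channel 1, flag F1 raised, indicator I2 active
(E) process P3 — signal on channel 2 match; flag F3 raised miss; signal on channel 1 match; flag F1 raised miss; indicator I2 active match
(F) mechanism M2 — signal on channel 2 match; flag F3 raised miss; signal on channel 1 match; flag F1 raised match; indicator I2 active miss
(A) alone accounts for all the evidence.

A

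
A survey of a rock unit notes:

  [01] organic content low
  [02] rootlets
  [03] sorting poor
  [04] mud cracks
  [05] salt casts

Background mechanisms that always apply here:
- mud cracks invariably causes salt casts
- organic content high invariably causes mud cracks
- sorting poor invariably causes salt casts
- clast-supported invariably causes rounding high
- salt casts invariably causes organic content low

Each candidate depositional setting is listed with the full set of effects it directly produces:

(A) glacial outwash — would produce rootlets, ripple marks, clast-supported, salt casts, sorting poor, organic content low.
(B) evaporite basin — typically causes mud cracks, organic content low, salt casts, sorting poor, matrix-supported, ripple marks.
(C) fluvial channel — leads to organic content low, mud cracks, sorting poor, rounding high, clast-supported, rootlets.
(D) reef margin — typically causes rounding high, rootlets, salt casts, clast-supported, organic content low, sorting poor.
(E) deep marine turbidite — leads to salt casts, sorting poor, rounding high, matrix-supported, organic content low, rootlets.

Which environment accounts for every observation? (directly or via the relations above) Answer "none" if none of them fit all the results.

C

Testing each hypothesis:
(A) glacial outwash — does not account for mud cracks
(B) evaporite basin — does not account for rootlets
(C) fluvial channel — accounts for every observation (salt casts through sorting poor → salt casts)
(D) reef margin — does not account for mud cracks
(E) deep marine turbidite — organic content low +; rootlets +; sorting poor +; mud cracks -; salt casts +
Only (C) is consistent with every observation.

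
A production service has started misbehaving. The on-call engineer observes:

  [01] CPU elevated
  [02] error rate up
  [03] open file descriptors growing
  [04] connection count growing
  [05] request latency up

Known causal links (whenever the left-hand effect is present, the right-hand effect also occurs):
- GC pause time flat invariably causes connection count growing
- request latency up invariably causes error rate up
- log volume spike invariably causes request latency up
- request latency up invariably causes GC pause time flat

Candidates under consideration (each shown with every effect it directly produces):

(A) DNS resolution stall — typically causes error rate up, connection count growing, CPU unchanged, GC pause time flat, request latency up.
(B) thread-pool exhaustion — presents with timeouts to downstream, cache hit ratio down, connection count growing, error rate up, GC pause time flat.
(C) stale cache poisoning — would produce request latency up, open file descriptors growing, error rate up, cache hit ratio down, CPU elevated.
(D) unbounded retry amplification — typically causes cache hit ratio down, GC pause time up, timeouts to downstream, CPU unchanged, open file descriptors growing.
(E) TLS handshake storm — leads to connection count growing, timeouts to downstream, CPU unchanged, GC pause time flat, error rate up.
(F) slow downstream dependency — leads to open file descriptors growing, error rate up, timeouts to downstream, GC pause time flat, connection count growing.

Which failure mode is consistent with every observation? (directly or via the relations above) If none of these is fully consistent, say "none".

Per-candidate check:
(A) DNS resolution stall — fails on CPU elevated, open file descriptors growing (predicts CPU unchanged, not CPU elevated)
(B) thread-pool exhaustion — CPU elevated miss; error rate up match; open file descriptors growing miss; connection count growing match; request latency up miss
(C) stale cache poisoning — CPU elevated match; error rate up match; open file descriptors growing match; connection count growing match (through request latency up → GC pause time flat → connection count growing); request latency up match
(D) unbounded retry amplification — fails on CPU elevated, error rate up, connection count growing, request latency up (predicts CPU unchanged, not CPU elevated)
(E) TLS handshake storm — CPU elevated miss; error rate up match; open file descriptors growing miss; connection count growing match; request latency up miss
(F) slow downstream dependency — CPU elevated miss; error rate up match; open file descriptors growing match; connection count growing match; request latency up miss
Only (C) is consistent with every observation.

C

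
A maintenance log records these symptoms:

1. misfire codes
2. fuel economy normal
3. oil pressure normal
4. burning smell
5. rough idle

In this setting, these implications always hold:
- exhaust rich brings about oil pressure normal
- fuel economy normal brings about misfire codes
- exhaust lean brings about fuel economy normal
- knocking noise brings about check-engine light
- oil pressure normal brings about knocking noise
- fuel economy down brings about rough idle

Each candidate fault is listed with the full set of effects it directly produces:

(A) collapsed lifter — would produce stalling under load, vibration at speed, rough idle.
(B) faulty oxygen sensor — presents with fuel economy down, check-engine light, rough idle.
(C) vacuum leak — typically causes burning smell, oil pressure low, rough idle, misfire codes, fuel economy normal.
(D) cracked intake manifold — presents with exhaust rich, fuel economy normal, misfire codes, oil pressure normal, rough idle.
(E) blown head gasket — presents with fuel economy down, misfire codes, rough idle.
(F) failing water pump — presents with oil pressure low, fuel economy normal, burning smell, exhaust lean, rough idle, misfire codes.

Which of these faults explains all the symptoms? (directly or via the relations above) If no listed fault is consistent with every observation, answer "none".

none

For each candidate, compare predicted effects to what was observed:
(A) collapsed lifter — does not account for misfire codes, fuel economy normal, oil pressure normal, burning smell
(B) faulty oxygen sensor — fails on misfire codes, fuel economy normal, oil pressure normal, burning smell (predicts fuel economy down, not fuel economy normal)
(C) vacuum leak — misfire codes yes; fuel economy normal yes; oil pressure normal NO; burning smell yes; rough idle yes
(D) cracked intake manifold — misfire codes yes; fuel economy normal yes; oil pressure normal yes; burning smell NO; rough idle yes
(E) blown head gasket — misfire codes yes; fuel economy normal NO; oil pressure normal NO; burning smell NO; rough idle yes
(F) failing water pump — fails on oil pressure normal (predicts oil pressure low, not oil pressure normal)
None of the listed candidates fits everything.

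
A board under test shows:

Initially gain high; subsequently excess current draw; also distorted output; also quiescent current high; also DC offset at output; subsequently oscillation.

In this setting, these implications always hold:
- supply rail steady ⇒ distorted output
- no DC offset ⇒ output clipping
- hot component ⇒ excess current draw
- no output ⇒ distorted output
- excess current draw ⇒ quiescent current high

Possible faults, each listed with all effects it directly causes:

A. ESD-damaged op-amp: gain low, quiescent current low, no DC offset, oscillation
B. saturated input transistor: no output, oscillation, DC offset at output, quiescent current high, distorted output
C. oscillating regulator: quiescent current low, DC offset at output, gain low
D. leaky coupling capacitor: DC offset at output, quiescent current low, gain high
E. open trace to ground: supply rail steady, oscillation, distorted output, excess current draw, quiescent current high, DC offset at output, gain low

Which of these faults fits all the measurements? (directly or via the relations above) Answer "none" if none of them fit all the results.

none

Checking each candidate against the observations:
(A) ESD-damaged op-amp — gain high NO; excess current draw NO; distorted output NO; quiescent current high NO; DC offset at output NO; oscillation yes
(B) saturated input transistor — does not account for gain high, excess current draw
(C) oscillating regulator — gain high NO; excess current draw NO; distorted output NO; quiescent current high NO; DC offset at output yes; oscillation NO
(D) leaky coupling capacitor — fails on excess current draw, distorted output, quiescent current high, oscillation (predicts quiescent current low, not quiescent current high)
(E) open trace to ground — gain high NO; excess current draw yes; distorted output yes; quiescent current high yes; DC offset at output yes; oscillation yes
None of the listed candidates fits everything.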